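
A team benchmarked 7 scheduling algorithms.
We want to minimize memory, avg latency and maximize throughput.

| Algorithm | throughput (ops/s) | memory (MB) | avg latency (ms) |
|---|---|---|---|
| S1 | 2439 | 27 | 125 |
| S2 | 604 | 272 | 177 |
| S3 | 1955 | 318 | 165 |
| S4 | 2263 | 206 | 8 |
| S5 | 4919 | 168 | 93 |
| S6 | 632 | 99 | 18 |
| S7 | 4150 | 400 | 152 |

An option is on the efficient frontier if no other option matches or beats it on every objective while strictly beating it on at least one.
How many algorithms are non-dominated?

4

S1: not dominated (best memory).
S2: dominated by S1 (throughput 2439≥604, memory 27≤272, avg latency 125≤177).
S3: dominated by S1 (throughput 2439≥1955, memory 27≤318, avg latency 125≤165).
S4: not dominated (best avg latency).
S5: not dominated (best throughput).
S6: not dominated.
S7: dominated by S5 (throughput 4919≥4150, memory 168≤400, avg latency 93≤152).
Pareto-optimal: S1, S4, S5, S6 → 4.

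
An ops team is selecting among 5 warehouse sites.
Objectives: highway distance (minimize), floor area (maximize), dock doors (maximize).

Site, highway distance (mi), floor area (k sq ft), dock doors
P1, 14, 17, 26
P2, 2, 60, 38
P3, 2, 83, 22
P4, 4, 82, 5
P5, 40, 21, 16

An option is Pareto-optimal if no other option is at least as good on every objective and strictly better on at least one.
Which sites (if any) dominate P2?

none

P1: worse on highway distance (14 vs 2).
P3: worse on dock doors (22 vs 38).
P4: worse on highway distance (4 vs 2).
P5: worse on highway distance (40 vs 2).
No option dominates P2.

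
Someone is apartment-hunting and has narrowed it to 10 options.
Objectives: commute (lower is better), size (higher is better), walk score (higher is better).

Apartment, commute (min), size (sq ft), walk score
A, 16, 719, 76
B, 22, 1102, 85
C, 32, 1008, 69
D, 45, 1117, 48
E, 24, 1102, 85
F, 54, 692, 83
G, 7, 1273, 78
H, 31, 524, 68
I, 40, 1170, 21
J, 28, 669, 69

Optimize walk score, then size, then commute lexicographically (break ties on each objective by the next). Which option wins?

First maximize walk score: best is 85, kept {B, E}.
Then maximize size: best is 1102, kept {B, E}.
Then minimize commute: best is 22, kept {B}.

B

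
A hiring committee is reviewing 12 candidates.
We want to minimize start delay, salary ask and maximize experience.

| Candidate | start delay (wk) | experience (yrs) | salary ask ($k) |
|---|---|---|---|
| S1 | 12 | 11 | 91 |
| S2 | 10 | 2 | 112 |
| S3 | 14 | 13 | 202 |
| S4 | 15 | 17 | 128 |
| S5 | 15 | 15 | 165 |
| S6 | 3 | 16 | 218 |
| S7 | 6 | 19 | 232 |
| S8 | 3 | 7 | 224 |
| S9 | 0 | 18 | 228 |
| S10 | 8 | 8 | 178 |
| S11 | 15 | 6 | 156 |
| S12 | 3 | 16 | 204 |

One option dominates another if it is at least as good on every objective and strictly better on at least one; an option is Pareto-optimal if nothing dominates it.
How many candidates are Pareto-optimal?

S1: not dominated (best salary ask).
S2: not dominated.
S3: not dominated.
S4: not dominated.
S5: dominated by S4 (start delay 15≤15, experience 17≥15, salary ask 128≤165).
S6: dominated by S12 (start delay 3≤3, experience 16≥16, salary ask 204≤218).
S7: not dominated (best experience).
S8: dominated by S6 (start delay 3≤3, experience 16≥7, salary ask 218≤224).
S9: not dominated (best start delay).
S10: not dominated.
S11: dominated by S1 (start delay 12≤15, experience 11≥6, salary ask 91≤156).
S12: not dominated.
Pareto-optimal: S1, S2, S3, S4, S7, S9, S10, S12 → 8.

8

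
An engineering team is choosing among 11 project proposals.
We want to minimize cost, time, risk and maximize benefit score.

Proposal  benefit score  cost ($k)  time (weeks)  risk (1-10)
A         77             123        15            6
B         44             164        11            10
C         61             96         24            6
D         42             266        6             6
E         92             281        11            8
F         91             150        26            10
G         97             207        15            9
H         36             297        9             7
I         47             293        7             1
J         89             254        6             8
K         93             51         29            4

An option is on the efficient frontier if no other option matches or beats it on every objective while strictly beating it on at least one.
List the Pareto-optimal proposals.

A: not dominated.
B: not dominated.
C: not dominated.
D: not dominated.
E: not dominated.
F: not dominated.
G: not dominated (best benefit score).
H: dominated by D (benefit score 42≥36, cost 266≤297, time 6≤9, risk 6≤7).
I: not dominated (best risk).
J: not dominated.
K: not dominated (best cost).

A, B, C, D, E, F, G, I, J, K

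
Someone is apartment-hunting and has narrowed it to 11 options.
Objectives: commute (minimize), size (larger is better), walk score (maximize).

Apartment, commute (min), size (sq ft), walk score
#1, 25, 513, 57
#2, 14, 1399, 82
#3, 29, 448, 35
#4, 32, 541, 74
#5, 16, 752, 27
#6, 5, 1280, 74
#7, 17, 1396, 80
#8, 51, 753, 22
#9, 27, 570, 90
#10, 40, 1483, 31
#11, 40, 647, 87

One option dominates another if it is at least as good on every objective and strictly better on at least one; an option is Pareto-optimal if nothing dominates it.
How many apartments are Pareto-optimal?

#1: dominated by #2 (commute 14≤25, size 1399≥513, walk score 82≥57).
#2: not dominated.
#3: dominated by #1 (commute 25≤29, size 513≥448, walk score 57≥35).
#4: dominated by #2 (commute 14≤32, size 1399≥541, walk score 82≥74).
#5: dominated by #2 (commute 14≤16, size 1399≥752, walk score 82≥27).
#6: not dominated (best commute).
#7: dominated by #2 (commute 14≤17, size 1399≥1396, walk score 82≥80).
#8: dominated by #2 (commute 14≤51, size 1399≥753, walk score 82≥22).
#9: not dominated (best walk score).
#10: not dominated (best size).
#11: not dominated.
Pareto-optimal: #2, #6, #9, #10, #11 → 5.

5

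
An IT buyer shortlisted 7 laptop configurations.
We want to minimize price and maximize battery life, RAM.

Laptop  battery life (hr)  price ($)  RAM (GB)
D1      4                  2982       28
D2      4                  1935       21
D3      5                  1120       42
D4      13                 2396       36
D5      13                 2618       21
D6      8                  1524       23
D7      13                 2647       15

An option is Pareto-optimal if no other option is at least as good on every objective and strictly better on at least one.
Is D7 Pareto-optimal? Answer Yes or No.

D4 vs D7: battery life 13≥13, price 2396≤2647, RAM 36≥15 — D4 is at least as good on every objective and strictly better on at least one, so D4 dominates D7.

No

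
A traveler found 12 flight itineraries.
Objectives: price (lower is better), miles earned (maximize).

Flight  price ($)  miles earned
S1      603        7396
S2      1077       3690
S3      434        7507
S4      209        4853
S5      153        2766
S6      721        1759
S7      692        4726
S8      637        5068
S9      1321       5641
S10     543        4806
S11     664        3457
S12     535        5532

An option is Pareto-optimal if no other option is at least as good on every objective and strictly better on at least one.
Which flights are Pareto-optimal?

S1: dominated by S3 (price 434≤603, miles earned 7507≥7396).
S2: dominated by S1 (price 603≤1077, miles earned 7396≥3690).
S3: not dominated (best miles earned).
S4: not dominated.
S5: not dominated (best price).
S6: dominated by S1 (price 603≤721, miles earned 7396≥1759).
S7: dominated by S1 (price 603≤692, miles earned 7396≥4726).
S8: dominated by S1 (price 603≤637, miles earned 7396≥5068).
S9: dominated by S1 (price 603≤1321, miles earned 7396≥5641).
S10: dominated by S3 (price 434≤543, miles earned 7507≥4806).
S11: dominated by S1 (price 603≤664, miles earned 7396≥3457).
S12: dominated by S3 (price 434≤535, miles earned 7507≥5532).

S3, S4, S5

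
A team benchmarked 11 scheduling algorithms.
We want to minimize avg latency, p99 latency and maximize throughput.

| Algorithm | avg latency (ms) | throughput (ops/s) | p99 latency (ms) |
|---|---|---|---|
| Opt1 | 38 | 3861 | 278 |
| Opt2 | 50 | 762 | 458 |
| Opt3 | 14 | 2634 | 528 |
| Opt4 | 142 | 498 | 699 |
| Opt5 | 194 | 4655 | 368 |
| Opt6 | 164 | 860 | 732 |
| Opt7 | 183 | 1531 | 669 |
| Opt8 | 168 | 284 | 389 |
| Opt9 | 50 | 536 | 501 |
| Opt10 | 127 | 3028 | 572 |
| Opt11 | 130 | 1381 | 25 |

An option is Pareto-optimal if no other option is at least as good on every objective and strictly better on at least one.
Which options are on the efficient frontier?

Opt1: not dominated.
Opt2: dominated by Opt1 (avg latency 38≤50, throughput 3861≥762, p99 latency 278≤458).
Opt3: not dominated (best avg latency).
Opt4: dominated by Opt1 (avg latency 38≤142, throughput 3861≥498, p99 latency 278≤699).
Opt5: not dominated (best throughput).
Opt6: dominated by Opt1 (avg latency 38≤164, throughput 3861≥860, p99 latency 278≤732).
Opt7: dominated by Opt1 (avg latency 38≤183, throughput 3861≥1531, p99 latency 278≤669).
Opt8: dominated by Opt1 (avg latency 38≤168, throughput 3861≥284, p99 latency 278≤389).
Opt9: dominated by Opt1 (avg latency 38≤50, throughput 3861≥536, p99 latency 278≤501).
Opt10: dominated by Opt1 (avg latency 38≤127, throughput 3861≥3028, p99 latency 278≤572).
Opt11: not dominated (best p99 latency).

Opt1, Opt3, Opt5, Opt11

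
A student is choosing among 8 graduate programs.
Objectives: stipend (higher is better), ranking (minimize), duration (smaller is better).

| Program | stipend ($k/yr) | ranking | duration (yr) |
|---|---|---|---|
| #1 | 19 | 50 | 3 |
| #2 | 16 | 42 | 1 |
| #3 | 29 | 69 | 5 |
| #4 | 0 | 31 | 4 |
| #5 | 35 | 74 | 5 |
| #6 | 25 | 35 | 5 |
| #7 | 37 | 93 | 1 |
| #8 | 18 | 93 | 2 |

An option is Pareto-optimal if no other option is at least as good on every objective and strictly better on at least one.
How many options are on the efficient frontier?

#1: not dominated.
#2: not dominated.
#3: not dominated.
#4: not dominated (best ranking).
#5: not dominated.
#6: not dominated.
#7: not dominated (best stipend).
#8: dominated by #7 (stipend 37≥18, ranking 93≤93, duration 1≤2).
Pareto-optimal: #1, #2, #3, #4, #5, #6, #7 → 7.

7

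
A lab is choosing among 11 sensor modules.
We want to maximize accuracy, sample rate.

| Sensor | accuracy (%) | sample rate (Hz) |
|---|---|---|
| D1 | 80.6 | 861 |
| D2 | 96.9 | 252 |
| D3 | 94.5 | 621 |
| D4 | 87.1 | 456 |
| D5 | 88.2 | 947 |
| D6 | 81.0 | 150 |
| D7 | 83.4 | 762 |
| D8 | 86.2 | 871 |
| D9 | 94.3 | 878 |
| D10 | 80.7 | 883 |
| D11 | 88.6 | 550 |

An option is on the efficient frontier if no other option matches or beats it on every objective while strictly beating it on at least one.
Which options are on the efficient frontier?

D1: dominated by D5 (accuracy 88.2≥80.6, sample rate 947≥861).
D2: not dominated (best accuracy).
D3: not dominated.
D4: dominated by D3 (accuracy 94.5≥87.1, sample rate 621≥456).
D5: not dominated (best sample rate).
D6: dominated by D2 (accuracy 96.9≥81.0, sample rate 252≥150).
D7: dominated by D5 (accuracy 88.2≥83.4, sample rate 947≥762).
D8: dominated by D5 (accuracy 88.2≥86.2, sample rate 947≥871).
D9: not dominated.
D10: dominated by D5 (accuracy 88.2≥80.7, sample rate 947≥883).
D11: dominated by D3 (accuracy 94.5≥88.6, sample rate 621≥550).

D2, D3, D5, D9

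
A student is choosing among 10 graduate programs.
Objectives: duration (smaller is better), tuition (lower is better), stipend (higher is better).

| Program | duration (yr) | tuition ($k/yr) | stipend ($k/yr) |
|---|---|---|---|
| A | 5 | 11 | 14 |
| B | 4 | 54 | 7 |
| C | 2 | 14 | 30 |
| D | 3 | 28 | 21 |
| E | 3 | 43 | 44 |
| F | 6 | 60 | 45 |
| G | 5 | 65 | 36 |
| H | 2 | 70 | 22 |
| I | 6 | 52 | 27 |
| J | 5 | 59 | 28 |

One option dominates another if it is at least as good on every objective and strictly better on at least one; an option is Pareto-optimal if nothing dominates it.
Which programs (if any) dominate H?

C

C: duration 2≤2, tuition 14≤70, stipend 30≥22 — dominates H.
Others (A, B, D, E, F, G, I, J) are each worse than H on at least one objective.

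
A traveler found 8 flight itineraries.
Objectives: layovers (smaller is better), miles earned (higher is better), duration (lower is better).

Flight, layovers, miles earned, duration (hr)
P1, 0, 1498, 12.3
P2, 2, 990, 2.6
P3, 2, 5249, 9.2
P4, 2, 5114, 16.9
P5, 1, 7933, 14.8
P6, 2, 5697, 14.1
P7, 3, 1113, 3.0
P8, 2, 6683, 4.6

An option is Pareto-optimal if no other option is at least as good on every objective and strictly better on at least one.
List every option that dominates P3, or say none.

P8

P8: layovers 2≤2, miles earned 6683≥5249, duration 4.6≤9.2 — dominates P3.
Others (P1, P2, P4, P5, P6, P7) are each worse than P3 on at least one objective.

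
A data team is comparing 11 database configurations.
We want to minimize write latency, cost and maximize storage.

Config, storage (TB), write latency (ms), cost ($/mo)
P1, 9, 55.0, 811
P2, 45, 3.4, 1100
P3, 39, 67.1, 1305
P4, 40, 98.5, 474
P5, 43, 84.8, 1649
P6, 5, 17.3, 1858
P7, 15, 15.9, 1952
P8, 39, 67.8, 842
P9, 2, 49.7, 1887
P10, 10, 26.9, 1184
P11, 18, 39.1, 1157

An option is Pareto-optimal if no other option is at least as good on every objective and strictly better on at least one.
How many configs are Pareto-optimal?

4

P1: not dominated.
P2: not dominated (best storage).
P3: dominated by P2 (storage 45≥39, write latency 3.4≤67.1, cost 1100≤1305).
P4: not dominated (best cost).
P5: dominated by P2 (storage 45≥43, write latency 3.4≤84.8, cost 1100≤1649).
P6: dominated by P2 (storage 45≥5, write latency 3.4≤17.3, cost 1100≤1858).
P7: dominated by P2 (storage 45≥15, write latency 3.4≤15.9, cost 1100≤1952).
P8: not dominated.
P9: dominated by P2 (storage 45≥2, write latency 3.4≤49.7, cost 1100≤1887).
P10: dominated by P2 (storage 45≥10, write latency 3.4≤26.9, cost 1100≤1184).
P11: dominated by P2 (storage 45≥18, write latency 3.4≤39.1, cost 1100≤1157).
Pareto-optimal: P1, P2, P4, P8 → 4.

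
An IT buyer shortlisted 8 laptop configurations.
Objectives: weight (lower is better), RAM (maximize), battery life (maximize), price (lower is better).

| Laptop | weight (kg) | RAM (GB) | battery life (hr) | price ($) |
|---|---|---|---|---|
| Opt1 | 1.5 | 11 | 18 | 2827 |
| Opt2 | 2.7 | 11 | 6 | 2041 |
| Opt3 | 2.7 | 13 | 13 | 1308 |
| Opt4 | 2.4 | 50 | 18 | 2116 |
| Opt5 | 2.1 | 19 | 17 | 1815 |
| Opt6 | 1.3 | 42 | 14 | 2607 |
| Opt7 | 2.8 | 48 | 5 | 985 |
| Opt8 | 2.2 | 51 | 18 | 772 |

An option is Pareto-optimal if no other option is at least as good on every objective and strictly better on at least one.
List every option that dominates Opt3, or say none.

Opt8

Opt8: weight 2.2≤2.7, RAM 51≥13, battery life 18≥13, price 772≤1308 — dominates Opt3.
Others (Opt1, Opt2, Opt4, Opt5, Opt6, Opt7) are each worse than Opt3 on at least one objective.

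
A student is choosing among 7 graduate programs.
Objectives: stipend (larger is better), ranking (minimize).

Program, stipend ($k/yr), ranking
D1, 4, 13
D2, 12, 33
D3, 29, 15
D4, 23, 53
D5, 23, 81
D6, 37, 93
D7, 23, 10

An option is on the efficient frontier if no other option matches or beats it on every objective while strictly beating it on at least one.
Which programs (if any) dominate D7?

none

D1: worse on stipend (4 vs 23).
D2: worse on stipend (12 vs 23).
D3: worse on ranking (15 vs 10).
D4: worse on ranking (53 vs 10).
D5: worse on ranking (81 vs 10).
D6: worse on ranking (93 vs 10).
No option dominates D7.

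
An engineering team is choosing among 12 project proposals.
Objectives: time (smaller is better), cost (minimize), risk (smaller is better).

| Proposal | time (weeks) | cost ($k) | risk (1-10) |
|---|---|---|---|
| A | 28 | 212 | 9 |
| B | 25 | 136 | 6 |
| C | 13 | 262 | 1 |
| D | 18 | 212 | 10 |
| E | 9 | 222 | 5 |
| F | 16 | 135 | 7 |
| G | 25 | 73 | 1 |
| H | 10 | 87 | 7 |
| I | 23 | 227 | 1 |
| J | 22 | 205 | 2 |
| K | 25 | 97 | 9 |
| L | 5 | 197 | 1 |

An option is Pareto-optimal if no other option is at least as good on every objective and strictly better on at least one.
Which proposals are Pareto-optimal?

G, H, L

A: dominated by B (time 25≤28, cost 136≤212, risk 6≤9).
B: dominated by G (time 25≤25, cost 73≤136, risk 1≤6).
C: dominated by L (time 5≤13, cost 197≤262, risk 1≤1).
D: dominated by F (time 16≤18, cost 135≤212, risk 7≤10).
E: dominated by L (time 5≤9, cost 197≤222, risk 1≤5).
F: dominated by H (time 10≤16, cost 87≤135, risk 7≤7).
G: not dominated (best cost).
H: not dominated.
I: dominated by L (time 5≤23, cost 197≤227, risk 1≤1).
J: dominated by L (time 5≤22, cost 197≤205, risk 1≤2).
K: dominated by G (time 25≤25, cost 73≤97, risk 1≤9).
L: not dominated (best time).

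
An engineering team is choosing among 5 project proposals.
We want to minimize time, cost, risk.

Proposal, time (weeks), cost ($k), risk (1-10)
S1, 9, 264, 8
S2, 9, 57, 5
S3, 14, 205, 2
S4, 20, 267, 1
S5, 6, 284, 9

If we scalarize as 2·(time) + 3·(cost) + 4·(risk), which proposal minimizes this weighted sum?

S2

S1: 2·9 + 3·264 + 4·8 = 842
S2: 2·9 + 3·57 + 4·5 = 209
S3: 2·14 + 3·205 + 4·2 = 651
S4: 2·20 + 3·267 + 4·1 = 845
S5: 2·6 + 3·284 + 4·9 = 900
Lowest: S2 at 209.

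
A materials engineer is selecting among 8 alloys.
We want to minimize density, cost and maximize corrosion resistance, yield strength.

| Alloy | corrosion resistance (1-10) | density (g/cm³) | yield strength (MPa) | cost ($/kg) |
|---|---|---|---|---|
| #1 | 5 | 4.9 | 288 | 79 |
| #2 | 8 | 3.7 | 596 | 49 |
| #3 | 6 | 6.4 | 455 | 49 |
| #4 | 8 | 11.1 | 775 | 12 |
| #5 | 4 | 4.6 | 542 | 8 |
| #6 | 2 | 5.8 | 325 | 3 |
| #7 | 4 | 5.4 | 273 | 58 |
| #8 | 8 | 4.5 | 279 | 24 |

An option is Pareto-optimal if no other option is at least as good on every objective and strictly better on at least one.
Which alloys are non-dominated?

#1: dominated by #2 (corrosion resistance 8≥5, density 3.7≤4.9, yield strength 596≥288, cost 49≤79).
#2: not dominated (best density).
#3: dominated by #2 (corrosion resistance 8≥6, density 3.7≤6.4, yield strength 596≥455, cost 49≤49).
#4: not dominated (best yield strength).
#5: not dominated.
#6: not dominated (best cost).
#7: dominated by #2 (corrosion resistance 8≥4, density 3.7≤5.4, yield strength 596≥273, cost 49≤58).
#8: not dominated.

#2, #4, #5, #6, #8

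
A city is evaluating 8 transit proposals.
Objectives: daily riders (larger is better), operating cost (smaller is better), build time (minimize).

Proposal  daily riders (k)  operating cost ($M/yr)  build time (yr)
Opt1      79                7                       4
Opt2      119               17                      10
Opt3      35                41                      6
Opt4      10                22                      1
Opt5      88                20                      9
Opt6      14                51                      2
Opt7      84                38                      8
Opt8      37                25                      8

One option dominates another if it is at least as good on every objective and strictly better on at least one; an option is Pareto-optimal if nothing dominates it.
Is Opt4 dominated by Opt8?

Opt8 vs Opt4: Opt8 is worse on operating cost (25 vs 22), so it does not dominate Opt4.

No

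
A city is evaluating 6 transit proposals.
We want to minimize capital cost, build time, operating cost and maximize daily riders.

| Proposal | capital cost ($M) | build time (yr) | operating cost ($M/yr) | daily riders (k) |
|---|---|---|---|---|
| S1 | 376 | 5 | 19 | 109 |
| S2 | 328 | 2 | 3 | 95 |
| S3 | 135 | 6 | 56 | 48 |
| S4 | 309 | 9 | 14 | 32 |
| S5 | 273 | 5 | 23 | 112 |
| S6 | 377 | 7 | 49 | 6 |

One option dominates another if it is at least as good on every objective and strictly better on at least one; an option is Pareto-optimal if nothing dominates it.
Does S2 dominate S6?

Yes

S2 vs S6: capital cost 328≤377, build time 2≤7, operating cost 3≤49, daily riders 95≥6 — S2 is at least as good on every objective with at least one strict improvement.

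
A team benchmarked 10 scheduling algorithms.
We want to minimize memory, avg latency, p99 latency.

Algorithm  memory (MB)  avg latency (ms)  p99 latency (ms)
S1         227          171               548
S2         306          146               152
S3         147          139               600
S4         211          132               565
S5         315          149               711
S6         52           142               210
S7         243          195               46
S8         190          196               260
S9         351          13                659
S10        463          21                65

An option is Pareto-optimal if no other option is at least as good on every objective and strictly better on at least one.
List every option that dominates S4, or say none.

S1: worse on memory (227 vs 211).
S2: worse on memory (306 vs 211).
S3: worse on avg latency (139 vs 132).
S5: worse on memory (315 vs 211).
S6: worse on avg latency (142 vs 132).
S7: worse on memory (243 vs 211).
S8: worse on avg latency (196 vs 132).
S9: worse on memory (351 vs 211).
S10: worse on memory (463 vs 211).
No option dominates S4.

none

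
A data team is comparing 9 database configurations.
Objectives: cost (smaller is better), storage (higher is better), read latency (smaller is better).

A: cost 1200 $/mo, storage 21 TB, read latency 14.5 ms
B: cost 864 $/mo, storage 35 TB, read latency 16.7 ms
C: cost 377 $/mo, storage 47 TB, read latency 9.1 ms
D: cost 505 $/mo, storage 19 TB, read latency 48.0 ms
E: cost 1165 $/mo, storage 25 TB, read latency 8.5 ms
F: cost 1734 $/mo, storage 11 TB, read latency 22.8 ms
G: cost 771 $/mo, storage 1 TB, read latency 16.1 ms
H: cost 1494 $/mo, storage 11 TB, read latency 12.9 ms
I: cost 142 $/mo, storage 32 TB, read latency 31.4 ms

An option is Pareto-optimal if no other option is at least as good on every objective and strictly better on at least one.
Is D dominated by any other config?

C vs D: cost 377≤505, storage 47≥19, read latency 9.1≤48.0 — C is at least as good on every objective and strictly better on at least one, so C dominates D.

Yes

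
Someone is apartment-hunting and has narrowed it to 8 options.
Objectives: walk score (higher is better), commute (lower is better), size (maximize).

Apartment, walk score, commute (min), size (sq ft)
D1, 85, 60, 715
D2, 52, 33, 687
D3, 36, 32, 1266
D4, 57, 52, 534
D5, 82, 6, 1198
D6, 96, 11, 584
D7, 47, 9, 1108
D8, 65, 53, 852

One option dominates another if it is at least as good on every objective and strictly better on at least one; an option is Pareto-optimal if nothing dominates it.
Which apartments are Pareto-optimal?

D1, D3, D5, D6

D1: not dominated.
D2: dominated by D5 (walk score 82≥52, commute 6≤33, size 1198≥687).
D3: not dominated (best size).
D4: dominated by D5 (walk score 82≥57, commute 6≤52, size 1198≥534).
D5: not dominated (best commute).
D6: not dominated (best walk score).
D7: dominated by D5 (walk score 82≥47, commute 6≤9, size 1198≥1108).
D8: dominated by D5 (walk score 82≥65, commute 6≤53, size 1198≥852).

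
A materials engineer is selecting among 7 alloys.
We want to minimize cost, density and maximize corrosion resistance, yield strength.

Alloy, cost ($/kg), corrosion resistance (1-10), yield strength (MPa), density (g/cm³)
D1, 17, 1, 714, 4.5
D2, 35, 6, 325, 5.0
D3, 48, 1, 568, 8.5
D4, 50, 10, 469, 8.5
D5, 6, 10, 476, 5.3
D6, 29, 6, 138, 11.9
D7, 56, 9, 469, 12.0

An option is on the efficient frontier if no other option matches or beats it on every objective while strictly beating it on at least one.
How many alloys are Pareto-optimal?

D1: not dominated (best yield strength).
D2: not dominated.
D3: dominated by D1 (cost 17≤48, corrosion resistance 1≥1, yield strength 714≥568, density 4.5≤8.5).
D4: dominated by D5 (cost 6≤50, corrosion resistance 10≥10, yield strength 476≥469, density 5.3≤8.5).
D5: not dominated (best cost).
D6: dominated by D5 (cost 6≤29, corrosion resistance 10≥6, yield strength 476≥138, density 5.3≤11.9).
D7: dominated by D4 (cost 50≤56, corrosion resistance 10≥9, yield strength 469≥469, density 8.5≤12.0).
Pareto-optimal: D1, D2, D5 → 3.

3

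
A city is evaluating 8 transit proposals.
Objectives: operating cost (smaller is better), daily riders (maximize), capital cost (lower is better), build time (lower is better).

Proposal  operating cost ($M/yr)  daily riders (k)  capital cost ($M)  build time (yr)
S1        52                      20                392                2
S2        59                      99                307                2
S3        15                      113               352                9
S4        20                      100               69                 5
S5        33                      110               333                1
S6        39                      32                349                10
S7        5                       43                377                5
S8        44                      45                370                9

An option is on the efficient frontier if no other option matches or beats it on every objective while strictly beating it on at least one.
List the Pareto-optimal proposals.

S2, S3, S4, S5, S7

S1: dominated by S5 (operating cost 33≤52, daily riders 110≥20, capital cost 333≤392, build time 1≤2).
S2: not dominated.
S3: not dominated (best daily riders).
S4: not dominated (best capital cost).
S5: not dominated (best build time).
S6: dominated by S4 (operating cost 20≤39, daily riders 100≥32, capital cost 69≤349, build time 5≤10).
S7: not dominated (best operating cost).
S8: dominated by S3 (operating cost 15≤44, daily riders 113≥45, capital cost 352≤370, build time 9≤9).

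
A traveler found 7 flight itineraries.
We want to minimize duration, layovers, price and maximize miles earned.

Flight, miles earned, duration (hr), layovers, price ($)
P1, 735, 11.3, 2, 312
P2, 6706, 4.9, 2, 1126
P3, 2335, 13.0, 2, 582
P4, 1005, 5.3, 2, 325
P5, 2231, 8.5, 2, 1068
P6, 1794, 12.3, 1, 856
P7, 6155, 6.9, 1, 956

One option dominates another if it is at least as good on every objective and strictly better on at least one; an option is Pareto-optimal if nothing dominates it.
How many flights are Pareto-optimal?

P1: not dominated (best price).
P2: not dominated (best miles earned).
P3: not dominated.
P4: not dominated.
P5: dominated by P7 (miles earned 6155≥2231, duration 6.9≤8.5, layovers 1≤2, price 956≤1068).
P6: not dominated.
P7: not dominated.
Pareto-optimal: P1, P2, P3, P4, P6, P7 → 6.

6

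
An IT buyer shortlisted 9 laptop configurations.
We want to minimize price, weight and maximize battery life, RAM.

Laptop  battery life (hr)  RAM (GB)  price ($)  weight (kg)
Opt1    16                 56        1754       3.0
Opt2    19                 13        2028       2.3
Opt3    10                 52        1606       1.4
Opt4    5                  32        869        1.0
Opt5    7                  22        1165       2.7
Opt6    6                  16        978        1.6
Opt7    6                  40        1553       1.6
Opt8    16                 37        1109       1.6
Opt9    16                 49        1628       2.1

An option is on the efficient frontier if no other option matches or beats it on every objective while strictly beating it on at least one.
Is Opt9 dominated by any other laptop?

Opt1: worse on price (1754 vs 1628).
Opt2: worse on RAM (13 vs 49).
Opt3: worse on battery life (10 vs 16).
Opt4: worse on battery life (5 vs 16).
Opt5: worse on battery life (7 vs 16).
Opt6: worse on battery life (6 vs 16).
Opt7: worse on battery life (6 vs 16).
Opt8: worse on RAM (37 vs 49).
No option is at least as good as Opt9 on every objective and strictly better on one.

No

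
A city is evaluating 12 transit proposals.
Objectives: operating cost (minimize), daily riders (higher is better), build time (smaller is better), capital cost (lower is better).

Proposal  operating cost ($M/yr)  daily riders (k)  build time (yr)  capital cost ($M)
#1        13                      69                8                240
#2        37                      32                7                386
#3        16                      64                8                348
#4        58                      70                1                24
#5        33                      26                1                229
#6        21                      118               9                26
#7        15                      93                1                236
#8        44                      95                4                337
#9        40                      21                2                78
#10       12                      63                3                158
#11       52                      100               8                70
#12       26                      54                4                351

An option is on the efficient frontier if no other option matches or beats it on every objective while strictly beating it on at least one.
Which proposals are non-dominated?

#1, #4, #5, #6, #7, #8, #9, #10, #11

#1: not dominated.
#2: dominated by #7 (operating cost 15≤37, daily riders 93≥32, build time 1≤7, capital cost 236≤386).
#3: dominated by #1 (operating cost 13≤16, daily riders 69≥64, build time 8≤8, capital cost 240≤348).
#4: not dominated (best capital cost).
#5: not dominated.
#6: not dominated (best daily riders).
#7: not dominated.
#8: not dominated.
#9: not dominated.
#10: not dominated (best operating cost).
#11: not dominated.
#12: dominated by #7 (operating cost 15≤26, daily riders 93≥54, build time 1≤4, capital cost 236≤351).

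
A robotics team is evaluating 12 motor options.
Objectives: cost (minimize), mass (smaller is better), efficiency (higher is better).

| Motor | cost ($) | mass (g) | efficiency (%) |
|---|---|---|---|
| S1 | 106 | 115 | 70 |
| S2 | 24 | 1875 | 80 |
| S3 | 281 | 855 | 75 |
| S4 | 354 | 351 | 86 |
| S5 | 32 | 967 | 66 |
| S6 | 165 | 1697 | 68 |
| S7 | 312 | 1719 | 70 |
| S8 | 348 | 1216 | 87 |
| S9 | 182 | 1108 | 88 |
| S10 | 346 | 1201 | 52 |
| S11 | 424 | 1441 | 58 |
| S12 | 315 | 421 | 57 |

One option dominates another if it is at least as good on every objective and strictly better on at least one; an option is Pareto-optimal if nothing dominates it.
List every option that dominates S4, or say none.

none

S1: worse on efficiency (70 vs 86).
S2: worse on mass (1875 vs 351).
S3: worse on mass (855 vs 351).
S5: worse on mass (967 vs 351).
S6: worse on mass (1697 vs 351).
S7: worse on mass (1719 vs 351).
S8: worse on mass (1216 vs 351).
S9: worse on mass (1108 vs 351).
S10: worse on mass (1201 vs 351).
S11: worse on cost (424 vs 354).
S12: worse on mass (421 vs 351).
No option dominates S4.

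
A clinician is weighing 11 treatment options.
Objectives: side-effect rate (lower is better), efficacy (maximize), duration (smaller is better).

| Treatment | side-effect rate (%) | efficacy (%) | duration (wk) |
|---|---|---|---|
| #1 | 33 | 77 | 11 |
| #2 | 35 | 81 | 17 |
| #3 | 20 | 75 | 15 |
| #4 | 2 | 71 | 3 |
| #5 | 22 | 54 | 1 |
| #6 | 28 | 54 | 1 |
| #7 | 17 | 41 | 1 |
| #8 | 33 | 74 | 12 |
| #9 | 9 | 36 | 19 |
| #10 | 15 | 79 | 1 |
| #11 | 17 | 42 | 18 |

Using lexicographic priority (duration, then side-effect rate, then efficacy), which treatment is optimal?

First minimize duration: best is 1, kept {#5, #6, #7, #10}.
Then minimize side-effect rate: best is 15, kept {#10}.

#10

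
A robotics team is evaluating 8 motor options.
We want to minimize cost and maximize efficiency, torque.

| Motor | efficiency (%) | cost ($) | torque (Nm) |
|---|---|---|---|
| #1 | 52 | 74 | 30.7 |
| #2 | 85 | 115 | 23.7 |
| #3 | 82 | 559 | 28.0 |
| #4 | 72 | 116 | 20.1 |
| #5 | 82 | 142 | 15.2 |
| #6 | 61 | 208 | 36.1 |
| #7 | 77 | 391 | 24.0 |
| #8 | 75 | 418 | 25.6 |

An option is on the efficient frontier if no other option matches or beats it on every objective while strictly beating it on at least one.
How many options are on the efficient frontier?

#1: not dominated (best cost).
#2: not dominated (best efficiency).
#3: not dominated.
#4: dominated by #2 (efficiency 85≥72, cost 115≤116, torque 23.7≥20.1).
#5: dominated by #2 (efficiency 85≥82, cost 115≤142, torque 23.7≥15.2).
#6: not dominated (best torque).
#7: not dominated.
#8: not dominated.
Pareto-optimal: #1, #2, #3, #6, #7, #8 → 6.

6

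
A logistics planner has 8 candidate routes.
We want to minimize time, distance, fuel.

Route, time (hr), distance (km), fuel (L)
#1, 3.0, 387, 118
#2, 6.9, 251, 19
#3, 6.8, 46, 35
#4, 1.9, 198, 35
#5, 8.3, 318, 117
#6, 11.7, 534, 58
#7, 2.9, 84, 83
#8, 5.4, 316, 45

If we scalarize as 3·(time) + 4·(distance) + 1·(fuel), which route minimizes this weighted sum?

#3

#1: 3·3.0 + 4·387 + 1·118 = 1675.0
#2: 3·6.9 + 4·251 + 1·19 = 1043.7
#3: 3·6.8 + 4·46 + 1·35 = 239.4
#4: 3·1.9 + 4·198 + 1·35 = 832.7
#5: 3·8.3 + 4·318 + 1·117 = 1413.9
#6: 3·11.7 + 4·534 + 1·58 = 2229.1
#7: 3·2.9 + 4·84 + 1·83 = 427.7
#8: 3·5.4 + 4·316 + 1·45 = 1325.2
Lowest: #3 at 239.4.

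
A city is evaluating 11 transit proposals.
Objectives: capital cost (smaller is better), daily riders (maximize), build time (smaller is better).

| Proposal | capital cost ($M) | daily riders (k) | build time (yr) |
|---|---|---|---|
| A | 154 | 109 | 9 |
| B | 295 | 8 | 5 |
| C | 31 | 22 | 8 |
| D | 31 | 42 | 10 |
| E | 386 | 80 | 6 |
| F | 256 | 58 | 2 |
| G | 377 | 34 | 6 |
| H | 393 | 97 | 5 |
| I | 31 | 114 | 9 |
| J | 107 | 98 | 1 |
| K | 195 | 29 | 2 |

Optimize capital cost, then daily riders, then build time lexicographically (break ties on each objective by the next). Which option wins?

First minimize capital cost: best is 31, kept {C, D, I}.
Then maximize daily riders: best is 114, kept {I}.

I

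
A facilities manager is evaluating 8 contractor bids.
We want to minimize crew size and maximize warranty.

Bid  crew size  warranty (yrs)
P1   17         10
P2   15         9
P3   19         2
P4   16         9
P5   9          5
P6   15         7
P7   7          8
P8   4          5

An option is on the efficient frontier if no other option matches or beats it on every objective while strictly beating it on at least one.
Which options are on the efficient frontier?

P1: not dominated (best warranty).
P2: not dominated.
P3: dominated by P1 (crew size 17≤19, warranty 10≥2).
P4: dominated by P2 (crew size 15≤16, warranty 9≥9).
P5: dominated by P7 (crew size 7≤9, warranty 8≥5).
P6: dominated by P2 (crew size 15≤15, warranty 9≥7).
P7: not dominated.
P8: not dominated (best crew size).

P1, P2, P7, P8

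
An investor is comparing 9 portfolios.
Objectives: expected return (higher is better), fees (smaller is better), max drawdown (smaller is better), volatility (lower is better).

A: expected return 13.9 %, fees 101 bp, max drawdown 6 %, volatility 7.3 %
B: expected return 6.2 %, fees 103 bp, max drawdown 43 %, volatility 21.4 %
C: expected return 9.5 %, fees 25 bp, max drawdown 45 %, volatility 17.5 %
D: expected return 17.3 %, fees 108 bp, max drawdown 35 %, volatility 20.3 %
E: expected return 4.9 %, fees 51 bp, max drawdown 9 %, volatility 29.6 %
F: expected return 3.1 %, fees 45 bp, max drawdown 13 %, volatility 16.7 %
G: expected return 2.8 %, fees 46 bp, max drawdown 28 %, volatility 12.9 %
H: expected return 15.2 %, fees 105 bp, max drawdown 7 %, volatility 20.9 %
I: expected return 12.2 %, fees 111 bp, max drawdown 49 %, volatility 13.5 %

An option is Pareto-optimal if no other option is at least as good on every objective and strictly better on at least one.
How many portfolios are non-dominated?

7

A: not dominated (best max drawdown).
B: dominated by A (expected return 13.9≥6.2, fees 101≤103, max drawdown 6≤43, volatility 7.3≤21.4).
C: not dominated (best fees).
D: not dominated (best expected return).
E: not dominated.
F: not dominated.
G: not dominated.
H: not dominated.
I: dominated by A (expected return 13.9≥12.2, fees 101≤111, max drawdown 6≤49, volatility 7.3≤13.5).
Pareto-optimal: A, C, D, E, F, G, H → 7.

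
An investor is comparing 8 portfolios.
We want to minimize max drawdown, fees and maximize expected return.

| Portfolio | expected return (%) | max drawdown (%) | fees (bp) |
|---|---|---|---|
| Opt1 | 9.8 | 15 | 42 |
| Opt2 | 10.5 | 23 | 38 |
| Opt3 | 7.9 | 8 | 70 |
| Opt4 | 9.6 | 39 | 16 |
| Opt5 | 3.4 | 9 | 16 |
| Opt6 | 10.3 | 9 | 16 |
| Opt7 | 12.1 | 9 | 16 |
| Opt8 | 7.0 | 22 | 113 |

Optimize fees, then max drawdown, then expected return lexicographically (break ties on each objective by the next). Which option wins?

First minimize fees: best is 16, kept {Opt4, Opt5, Opt6, Opt7}.
Then minimize max drawdown: best is 9, kept {Opt5, Opt6, Opt7}.
Then maximize expected return: best is 12.1, kept {Opt7}.

Opt7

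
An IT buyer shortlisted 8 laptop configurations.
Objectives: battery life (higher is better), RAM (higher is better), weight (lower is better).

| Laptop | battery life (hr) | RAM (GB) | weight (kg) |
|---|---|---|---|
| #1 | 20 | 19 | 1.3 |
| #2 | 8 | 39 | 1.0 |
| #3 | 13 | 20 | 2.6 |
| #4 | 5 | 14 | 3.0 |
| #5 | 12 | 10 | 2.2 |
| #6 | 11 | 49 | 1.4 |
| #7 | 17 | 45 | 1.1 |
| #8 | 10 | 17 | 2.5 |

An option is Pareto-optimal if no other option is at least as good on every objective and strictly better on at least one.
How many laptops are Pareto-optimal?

#1: not dominated (best battery life).
#2: not dominated (best weight).
#3: dominated by #7 (battery life 17≥13, RAM 45≥20, weight 1.1≤2.6).
#4: dominated by #1 (battery life 20≥5, RAM 19≥14, weight 1.3≤3.0).
#5: dominated by #1 (battery life 20≥12, RAM 19≥10, weight 1.3≤2.2).
#6: not dominated (best RAM).
#7: not dominated.
#8: dominated by #1 (battery life 20≥10, RAM 19≥17, weight 1.3≤2.5).
Pareto-optimal: #1, #2, #6, #7 → 4.

4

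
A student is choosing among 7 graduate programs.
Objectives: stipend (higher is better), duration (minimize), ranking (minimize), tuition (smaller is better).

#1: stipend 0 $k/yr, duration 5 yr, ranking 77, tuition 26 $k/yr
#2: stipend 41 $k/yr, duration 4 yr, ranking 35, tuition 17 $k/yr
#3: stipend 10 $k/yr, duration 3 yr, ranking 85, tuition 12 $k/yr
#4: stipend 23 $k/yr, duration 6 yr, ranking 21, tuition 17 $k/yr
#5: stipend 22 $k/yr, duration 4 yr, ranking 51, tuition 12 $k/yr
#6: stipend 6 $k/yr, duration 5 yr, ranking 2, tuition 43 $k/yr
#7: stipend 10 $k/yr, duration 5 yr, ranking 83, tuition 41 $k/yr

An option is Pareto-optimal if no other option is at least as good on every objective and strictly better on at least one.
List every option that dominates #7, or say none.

#2: stipend 41≥10, duration 4≤5, ranking 35≤83, tuition 17≤41 — dominates #7.
#5: stipend 22≥10, duration 4≤5, ranking 51≤83, tuition 12≤41 — dominates #7.
Others (#1, #3, #4, #6) are each worse than #7 on at least one objective.

#2, #5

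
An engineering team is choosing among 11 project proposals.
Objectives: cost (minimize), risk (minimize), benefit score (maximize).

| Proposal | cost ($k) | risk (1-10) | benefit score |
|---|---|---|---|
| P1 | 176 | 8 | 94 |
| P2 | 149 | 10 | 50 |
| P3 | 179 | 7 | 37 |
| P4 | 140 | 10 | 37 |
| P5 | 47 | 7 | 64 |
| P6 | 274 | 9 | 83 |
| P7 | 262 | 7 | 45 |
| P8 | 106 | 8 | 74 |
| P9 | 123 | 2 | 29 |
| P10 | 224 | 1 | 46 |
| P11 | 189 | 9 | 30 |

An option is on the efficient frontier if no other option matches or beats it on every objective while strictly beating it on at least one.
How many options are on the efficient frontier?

5

P1: not dominated (best benefit score).
P2: dominated by P5 (cost 47≤149, risk 7≤10, benefit score 64≥50).
P3: dominated by P5 (cost 47≤179, risk 7≤7, benefit score 64≥37).
P4: dominated by P5 (cost 47≤140, risk 7≤10, benefit score 64≥37).
P5: not dominated (best cost).
P6: dominated by P1 (cost 176≤274, risk 8≤9, benefit score 94≥83).
P7: dominated by P5 (cost 47≤262, risk 7≤7, benefit score 64≥45).
P8: not dominated.
P9: not dominated.
P10: not dominated (best risk).
P11: dominated by P1 (cost 176≤189, risk 8≤9, benefit score 94≥30).
Pareto-optimal: P1, P5, P8, P9, P10 → 5.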